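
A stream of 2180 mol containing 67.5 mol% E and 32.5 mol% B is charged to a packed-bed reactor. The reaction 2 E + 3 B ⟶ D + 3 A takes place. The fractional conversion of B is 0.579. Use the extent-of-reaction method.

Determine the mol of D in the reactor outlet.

B reacted = 0.579 × 708.5 = 410.2 mol; ν_B = −3, so ξ = 410.2/3 = 136.7 mol.
Outlet amounts (n = n₀ + ν ξ):
  E: 1472 − 2(136.7) = 1198
  B: 708.5 − 3(136.7) = 298.3
  D: 0 + 1(136.7) = 136.7
  A: 0 + 3(136.7) = 410.2

137 mol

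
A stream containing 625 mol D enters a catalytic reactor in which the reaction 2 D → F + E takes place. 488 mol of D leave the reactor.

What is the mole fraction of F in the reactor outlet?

0.11

For D: n = n₀ − 2ξ → 488 = 625 − 2ξ, giving ξ = 68.5 mol.
Outlet amounts (n = n₀ + ν ξ):
  D: 625 − 2(68.5) = 488
  F: 0 + 1(68.5) = 68.5
  E: 0 + 1(68.5) = 68.5
Total out = 625 mol; y_F = 68.5 / 625 = 0.1096.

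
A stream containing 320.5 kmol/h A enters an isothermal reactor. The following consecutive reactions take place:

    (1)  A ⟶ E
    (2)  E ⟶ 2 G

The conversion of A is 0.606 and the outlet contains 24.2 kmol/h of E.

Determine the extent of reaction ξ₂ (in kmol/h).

ξ₂ = 170 kmol/h

Conversion of A: A consumed = 1ξ₁ = 0.606 × 320.5 → ξ₁ = 194.2 kmol/h.
E balance: n_E = 0 + 1ξ₁ − 1ξ₂ = 24.2 → ξ₂ = (1·194.2 − 24.2)/1 = 170 kmol/h.
Outlet amounts (n = n₀ + Σ ν·ξ):
  A: 320.5 − 1(194.2) = 126.3
  E: 0 + 1(194.2) − 1(170) = 24.2
  G: 0 + 2(170) = 340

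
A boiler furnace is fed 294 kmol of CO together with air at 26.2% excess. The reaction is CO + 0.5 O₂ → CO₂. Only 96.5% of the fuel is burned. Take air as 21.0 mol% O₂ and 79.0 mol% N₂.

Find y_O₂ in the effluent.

Stoichiometric O₂ = 0.5 × 294 = 147 kmol; O₂ fed = 147 × 1.262 = 185.5 kmol.
N₂ fed = 185.5 × 79/21 = 697.9 kmol.
Fuel reacted = 0.965 × 294 → ξ = 283.7 kmol.
Outlet (n = n₀ + ν ξ):
  CO: 294 − 1(283.7) = 10.29
  O₂: 185.5 − 0.5(283.7) = 43.66
  N₂: 697.9 (inert)
  CO₂: 0 + 1(283.7) = 283.7
Total out = 1036 kmol; y_O₂ = 43.66 / 1036 = 0.04216.

0.0422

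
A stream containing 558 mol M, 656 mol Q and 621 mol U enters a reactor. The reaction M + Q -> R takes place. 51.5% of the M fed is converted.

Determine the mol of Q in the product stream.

M reacted = 0.515 × 558 = 287.4 mol; ν_M = −1, so ξ = 287.4/1 = 287.4 mol.
Outlet amounts (n = n₀ + ν ξ):
  M: 558 − 1(287.4) = 270.6
  Q: 656 − 1(287.4) = 368.6
  R: 0 + 1(287.4) = 287.4
  U: 621 (inert)

369 mol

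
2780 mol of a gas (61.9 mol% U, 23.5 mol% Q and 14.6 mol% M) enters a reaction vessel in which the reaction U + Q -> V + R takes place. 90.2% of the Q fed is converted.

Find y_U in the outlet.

Q reacted = 0.902 × 653.3 = 589.3 mol; ν_Q = −1, so ξ = 589.3/1 = 589.3 mol.
Outlet amounts (n = n₀ + ν ξ):
  U: 1721 − 1(589.3) = 1132
  Q: 653.3 − 1(589.3) = 64.02
  V: 0 + 1(589.3) = 589.3
  R: 0 + 1(589.3) = 589.3
  M: 405.9 (inert)
Total out = 2780 mol; y_U = 1132 / 2780 = 0.407.

0.407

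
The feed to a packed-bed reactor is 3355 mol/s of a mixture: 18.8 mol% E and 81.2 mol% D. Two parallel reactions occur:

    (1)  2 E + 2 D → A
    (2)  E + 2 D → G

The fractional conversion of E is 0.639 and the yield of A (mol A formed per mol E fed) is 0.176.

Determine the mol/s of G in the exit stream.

181 mol/s

Yield of A: 1ξ₁ / 630.7 = 0.176 → ξ₁ = 111 mol/s.
Conversion of E: 2ξ₁ + 1ξ₂ = 0.639 × 630.7 = 403 → ξ₂ = 181 mol/s.
Outlet amounts (n = n₀ + Σ ν·ξ):
  E: 630.7 − 2(111) − 1(181) = 227.7
  D: 2724 − 2(111) − 2(181) = 2140
  A: 0 + 1(111) = 111
  G: 0 + 1(181) = 181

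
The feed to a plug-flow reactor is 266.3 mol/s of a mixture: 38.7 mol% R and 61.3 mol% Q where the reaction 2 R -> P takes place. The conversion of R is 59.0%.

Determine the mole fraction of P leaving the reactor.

R reacted = 0.59 × 103.1 = 60.8 mol/s; ν_R = −2, so ξ = 60.8/2 = 30.4 mol/s.
Outlet amounts (n = n₀ + ν ξ):
  R: 103.1 − 2(30.4) = 42.25
  P: 0 + 1(30.4) = 30.4
  Q: 163.2 (inert)
Total out = 235.9 mol/s; y_P = 30.4 / 235.9 = 0.1289.

0.129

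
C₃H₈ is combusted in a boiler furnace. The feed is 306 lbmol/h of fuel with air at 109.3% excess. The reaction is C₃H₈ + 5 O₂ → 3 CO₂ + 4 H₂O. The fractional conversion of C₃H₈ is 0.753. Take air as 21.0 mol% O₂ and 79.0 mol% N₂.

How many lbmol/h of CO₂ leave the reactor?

Stoichiometric O₂ = 5 × 306 = 1530 lbmol/h; O₂ fed = 1530 × 2.093 = 3202 lbmol/h.
N₂ fed = 3202 × 79/21 = 12050 lbmol/h.
Fuel reacted = 0.753 × 306 → ξ = 230.4 lbmol/h.
Outlet (n = n₀ + ν ξ):
  C₃H₈: 306 − 1(230.4) = 75.58
  O₂: 3202 − 5(230.4) = 2050
  N₂: 12050 (inert)
  CO₂: 0 + 3(230.4) = 691.3
  H₂O: 0 + 4(230.4) = 921.7

691 lbmol/h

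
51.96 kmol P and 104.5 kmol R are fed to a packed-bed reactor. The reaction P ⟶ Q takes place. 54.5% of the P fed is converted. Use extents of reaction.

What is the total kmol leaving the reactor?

156 kmol

P reacted = 0.545 × 51.96 = 28.32 kmol; ν_P = −1, so ξ = 28.32/1 = 28.32 kmol.
Outlet amounts (n = n₀ + ν ξ):
  P: 51.96 − 1(28.32) = 23.64
  Q: 0 + 1(28.32) = 28.32
  R: 104.5 (inert)
Total out = 23.64 + 28.32 + 104.5 = 156.5 kmol.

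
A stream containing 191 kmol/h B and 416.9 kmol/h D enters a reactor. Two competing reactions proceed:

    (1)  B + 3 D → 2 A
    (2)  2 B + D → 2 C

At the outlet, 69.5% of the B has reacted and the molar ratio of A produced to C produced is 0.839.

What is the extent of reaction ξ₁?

ξ₁ = 39.2 kmol/h

Conversion of B: B consumed = 0.695 × 191 = 132.7 kmol/h = 1ξ₁ + 2ξ₂.
Selectivity: 2ξ₁ / (2ξ₂) = 0.839 → ξ₁ = 0.839 ξ₂.
Substitute: (1·0.839 + 2) ξ₂ = 132.7 → ξ₂ = 46.76 kmol/h, ξ₁ = 39.23 kmol/h.
Outlet amounts (n = n₀ + Σ ν·ξ):
  B: 191 − 1(39.23) − 2(46.76) = 58.25
  D: 416.9 − 3(39.23) − 1(46.76) = 252.5
  A: 0 + 2(39.23) = 78.46
  C: 0 + 2(46.76) = 93.52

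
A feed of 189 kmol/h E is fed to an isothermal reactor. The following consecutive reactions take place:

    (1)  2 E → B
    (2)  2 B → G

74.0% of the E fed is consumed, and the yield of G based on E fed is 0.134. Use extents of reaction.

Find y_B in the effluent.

0.206

Conversion of E: E consumed = 2ξ₁ = 0.74 × 189 → ξ₁ = 69.93 kmol/h.
Yield of G: 1ξ₂ / 189 = 0.134 → ξ₂ = 25.33 kmol/h.
Outlet amounts (n = n₀ + Σ ν·ξ):
  E: 189 − 2(69.93) = 49.14
  B: 0 + 1(69.93) − 2(25.33) = 19.28
  G: 0 + 1(25.33) = 25.33
Total out = 93.74 kmol/h; y_B = 19.28 / 93.74 = 0.2056.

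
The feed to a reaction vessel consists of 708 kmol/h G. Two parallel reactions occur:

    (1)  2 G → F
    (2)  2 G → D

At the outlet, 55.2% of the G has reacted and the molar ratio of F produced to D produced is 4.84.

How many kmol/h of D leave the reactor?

Conversion of G: G consumed = 0.552 × 708 = 390.8 kmol/h = 2ξ₁ + 2ξ₂.
Selectivity: 1ξ₁ / (1ξ₂) = 4.84 → ξ₁ = 4.84 ξ₂.
Substitute: (2·4.84 + 2) ξ₂ = 390.8 → ξ₂ = 33.46 kmol/h, ξ₁ = 161.9 kmol/h.
Outlet amounts (n = n₀ + Σ ν·ξ):
  G: 708 − 2(161.9) − 2(33.46) = 317.2
  F: 0 + 1(161.9) = 161.9
  D: 0 + 1(33.46) = 33.46

33.5 kmol/h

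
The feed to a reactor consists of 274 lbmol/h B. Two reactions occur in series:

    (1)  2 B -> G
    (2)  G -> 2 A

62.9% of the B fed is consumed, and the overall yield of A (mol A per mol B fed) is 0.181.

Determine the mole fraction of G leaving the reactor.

0.289

Conversion of B: B consumed = 2ξ₁ = 0.629 × 274 → ξ₁ = 86.17 lbmol/h.
Yield of A: 2ξ₂ / 274 = 0.181 → ξ₂ = 24.8 lbmol/h.
Outlet amounts (n = n₀ + Σ ν·ξ):
  B: 274 − 2(86.17) = 101.7
  G: 0 + 1(86.17) − 1(24.8) = 61.38
  A: 0 + 2(24.8) = 49.59
Total out = 212.6 lbmol/h; y_G = 61.38 / 212.6 = 0.2887.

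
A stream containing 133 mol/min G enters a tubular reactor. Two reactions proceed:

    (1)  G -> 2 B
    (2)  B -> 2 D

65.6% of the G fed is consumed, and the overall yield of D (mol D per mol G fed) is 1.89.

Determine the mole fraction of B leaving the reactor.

0.141

Conversion of G: G consumed = 1ξ₁ = 0.656 × 133 → ξ₁ = 87.25 mol/min.
Yield of D: 2ξ₂ / 133 = 1.89 → ξ₂ = 125.7 mol/min.
Outlet amounts (n = n₀ + Σ ν·ξ):
  G: 133 − 1(87.25) = 45.75
  B: 0 + 2(87.25) − 1(125.7) = 48.81
  D: 0 + 2(125.7) = 251.4
Total out = 345.9 mol/min; y_B = 48.81 / 345.9 = 0.1411.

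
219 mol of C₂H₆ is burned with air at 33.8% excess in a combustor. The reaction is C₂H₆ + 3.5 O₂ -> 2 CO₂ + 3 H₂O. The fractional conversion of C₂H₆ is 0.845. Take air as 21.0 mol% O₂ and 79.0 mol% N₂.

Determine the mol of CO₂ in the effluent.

370 mol

Stoichiometric O₂ = 3.5 × 219 = 766.5 mol; O₂ fed = 766.5 × 1.338 = 1026 mol.
N₂ fed = 1026 × 79/21 = 3858 mol.
Fuel reacted = 0.845 × 219 → ξ = 185.1 mol.
Outlet (n = n₀ + ν ξ):
  C₂H₆: 219 − 1(185.1) = 33.94
  O₂: 1026 − 3.5(185.1) = 377.9
  N₂: 3858 (inert)
  CO₂: 0 + 2(185.1) = 370.1
  H₂O: 0 + 3(185.1) = 555.2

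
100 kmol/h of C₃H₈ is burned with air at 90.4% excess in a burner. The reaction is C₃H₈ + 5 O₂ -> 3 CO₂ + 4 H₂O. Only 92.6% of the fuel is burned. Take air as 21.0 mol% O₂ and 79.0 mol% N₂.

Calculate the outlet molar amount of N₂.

Stoichiometric O₂ = 5 × 100 = 500 kmol/h; O₂ fed = 500 × 1.904 = 952 kmol/h.
N₂ fed = 952 × 79/21 = 3581 kmol/h.
Fuel reacted = 0.926 × 100 → ξ = 92.6 kmol/h.
Outlet (n = n₀ + ν ξ):
  C₃H₈: 100 − 1(92.6) = 7.4
  O₂: 952 − 5(92.6) = 489
  N₂: 3581 (inert)
  CO₂: 0 + 3(92.6) = 277.8
  H₂O: 0 + 4(92.6) = 370.4

3580 kmol/h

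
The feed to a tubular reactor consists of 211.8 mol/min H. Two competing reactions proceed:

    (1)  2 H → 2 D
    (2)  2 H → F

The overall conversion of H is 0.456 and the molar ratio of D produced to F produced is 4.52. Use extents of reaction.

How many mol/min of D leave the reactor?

67 mol/min

Conversion of H: H consumed = 0.456 × 211.8 = 96.58 mol/min = 2ξ₁ + 2ξ₂.
Selectivity: 2ξ₁ / (1ξ₂) = 4.52 → ξ₁ = 2.26 ξ₂.
Substitute: (2·2.26 + 2) ξ₂ = 96.58 → ξ₂ = 14.81 mol/min, ξ₁ = 33.48 mol/min.
Outlet amounts (n = n₀ + Σ ν·ξ):
  H: 211.8 − 2(33.48) − 2(14.81) = 115.2
  D: 0 + 2(33.48) = 66.95
  F: 0 + 1(14.81) = 14.81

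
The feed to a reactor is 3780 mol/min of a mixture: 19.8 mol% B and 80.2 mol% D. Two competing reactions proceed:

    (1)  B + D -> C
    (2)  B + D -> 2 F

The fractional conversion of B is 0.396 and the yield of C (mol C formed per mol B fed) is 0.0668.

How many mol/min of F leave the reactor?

493 mol/min

Yield of C: 1ξ₁ / 748.4 = 0.0668 → ξ₁ = 50 mol/min.
Conversion of B: 1ξ₁ + 1ξ₂ = 0.396 × 748.4 = 296.4 → ξ₂ = 246.4 mol/min.
Outlet amounts (n = n₀ + Σ ν·ξ):
  B: 748.4 − 1(50) − 1(246.4) = 452.1
  D: 3032 − 1(50) − 1(246.4) = 2735
  C: 0 + 1(50) = 50
  F: 0 + 2(246.4) = 492.8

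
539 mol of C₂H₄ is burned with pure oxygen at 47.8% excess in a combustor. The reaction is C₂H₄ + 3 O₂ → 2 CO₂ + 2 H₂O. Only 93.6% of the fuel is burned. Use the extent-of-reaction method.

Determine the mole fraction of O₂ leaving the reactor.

0.299

Stoichiometric O₂ = 3 × 539 = 1617 mol; O₂ fed = 1617 × 1.478 = 2390 mol.
Fuel reacted = 0.936 × 539 → ξ = 504.5 mol.
Outlet (n = n₀ + ν ξ):
  C₂H₄: 539 − 1(504.5) = 34.5
  O₂: 2390 − 3(504.5) = 876.4
  CO₂: 0 + 2(504.5) = 1009
  H₂O: 0 + 2(504.5) = 1009
Total out = 2929 mol; y_O₂ = 876.4 / 2929 = 0.2992.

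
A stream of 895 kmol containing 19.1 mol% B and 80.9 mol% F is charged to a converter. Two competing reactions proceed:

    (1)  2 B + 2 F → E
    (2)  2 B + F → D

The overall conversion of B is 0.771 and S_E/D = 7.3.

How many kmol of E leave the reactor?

Conversion of B: B consumed = 0.771 × 170.9 = 131.8 kmol = 2ξ₁ + 2ξ₂.
Selectivity: 1ξ₁ / (1ξ₂) = 7.3 → ξ₁ = 7.3 ξ₂.
Substitute: (2·7.3 + 2) ξ₂ = 131.8 → ξ₂ = 7.94 kmol, ξ₁ = 57.96 kmol.
Outlet amounts (n = n₀ + Σ ν·ξ):
  B: 170.9 − 2(57.96) − 2(7.94) = 39.15
  F: 724.1 − 2(57.96) − 1(7.94) = 600.2
  E: 0 + 1(57.96) = 57.96
  D: 0 + 1(7.94) = 7.94

58 kmol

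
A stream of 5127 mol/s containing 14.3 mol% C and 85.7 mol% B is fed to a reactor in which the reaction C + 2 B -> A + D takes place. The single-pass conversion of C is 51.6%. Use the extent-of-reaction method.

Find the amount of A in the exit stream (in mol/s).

C reacted = 0.516 × 733.2 = 378.3 mol/s; ν_C = −1, so ξ = 378.3/1 = 378.3 mol/s.
Outlet amounts (n = n₀ + ν ξ):
  C: 733.2 − 1(378.3) = 354.8
  B: 4394 − 2(378.3) = 3637
  A: 0 + 1(378.3) = 378.3
  D: 0 + 1(378.3) = 378.3

378 mol/s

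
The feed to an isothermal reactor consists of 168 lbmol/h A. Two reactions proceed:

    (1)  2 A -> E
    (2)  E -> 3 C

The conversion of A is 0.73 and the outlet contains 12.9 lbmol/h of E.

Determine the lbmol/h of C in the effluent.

145 lbmol/h

Conversion of A: A consumed = 2ξ₁ = 0.73 × 168 → ξ₁ = 61.32 lbmol/h.
E balance: n_E = 0 + 1ξ₁ − 1ξ₂ = 12.9 → ξ₂ = (1·61.32 − 12.9)/1 = 48.42 lbmol/h.
Outlet amounts (n = n₀ + Σ ν·ξ):
  A: 168 − 2(61.32) = 45.36
  E: 0 + 1(61.32) − 1(48.42) = 12.9
  C: 0 + 3(48.42) = 145.3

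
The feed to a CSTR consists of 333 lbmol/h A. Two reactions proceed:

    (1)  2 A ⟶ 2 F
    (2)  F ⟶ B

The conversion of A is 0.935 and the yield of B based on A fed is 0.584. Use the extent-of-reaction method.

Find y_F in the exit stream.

0.351

Conversion of A: A consumed = 2ξ₁ = 0.935 × 333 → ξ₁ = 155.7 lbmol/h.
Yield of B: 1ξ₂ / 333 = 0.584 → ξ₂ = 194.5 lbmol/h.
Outlet amounts (n = n₀ + Σ ν·ξ):
  A: 333 − 2(155.7) = 21.64
  F: 0 + 2(155.7) − 1(194.5) = 116.9
  B: 0 + 1(194.5) = 194.5
Total out = 333 lbmol/h; y_F = 116.9 / 333 = 0.351.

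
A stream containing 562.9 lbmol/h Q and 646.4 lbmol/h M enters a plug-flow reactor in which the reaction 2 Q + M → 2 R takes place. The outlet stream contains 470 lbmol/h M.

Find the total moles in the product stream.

1030 lbmol/h

For M: n = n₀ − 1ξ → 470 = 646.4 − 1ξ, giving ξ = 176.4 lbmol/h.
Outlet amounts (n = n₀ + ν ξ):
  Q: 562.9 − 2(176.4) = 210.1
  M: 646.4 − 1(176.4) = 470
  R: 0 + 2(176.4) = 352.8
Total out = 210.1 + 470 + 352.8 = 1033 lbmol/h.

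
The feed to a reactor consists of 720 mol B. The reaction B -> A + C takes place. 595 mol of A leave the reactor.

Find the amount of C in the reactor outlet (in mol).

595 mol

For A: n = n₀ + 1ξ → 595 = 0 + 1ξ, giving ξ = 595 mol.
Outlet amounts (n = n₀ + ν ξ):
  B: 720 − 1(595) = 125
  A: 0 + 1(595) = 595
  C: 0 + 1(595) = 595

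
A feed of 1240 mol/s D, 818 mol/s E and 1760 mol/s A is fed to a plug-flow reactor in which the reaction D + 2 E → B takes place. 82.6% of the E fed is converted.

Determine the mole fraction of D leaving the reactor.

0.287

E reacted = 0.826 × 818 = 675.7 mol/s; ν_E = −2, so ξ = 675.7/2 = 337.8 mol/s.
Outlet amounts (n = n₀ + ν ξ):
  D: 1240 − 1(337.8) = 902.2
  E: 818 − 2(337.8) = 142.3
  B: 0 + 1(337.8) = 337.8
  A: 1760 (inert)
Total out = 3142 mol/s; y_D = 902.2 / 3142 = 0.2871.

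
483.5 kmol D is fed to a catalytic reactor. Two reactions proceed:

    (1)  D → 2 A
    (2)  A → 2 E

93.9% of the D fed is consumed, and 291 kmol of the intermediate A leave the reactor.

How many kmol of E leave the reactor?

Conversion of D: D consumed = 1ξ₁ = 0.939 × 483.5 → ξ₁ = 454 kmol.
A balance: n_A = 0 + 2ξ₁ − 1ξ₂ = 291 → ξ₂ = (2·454 − 291)/1 = 617 kmol.
Outlet amounts (n = n₀ + Σ ν·ξ):
  D: 483.5 − 1(454) = 29.49
  A: 0 + 2(454) − 1(617) = 291
  E: 0 + 2(617) = 1234

1230 kmol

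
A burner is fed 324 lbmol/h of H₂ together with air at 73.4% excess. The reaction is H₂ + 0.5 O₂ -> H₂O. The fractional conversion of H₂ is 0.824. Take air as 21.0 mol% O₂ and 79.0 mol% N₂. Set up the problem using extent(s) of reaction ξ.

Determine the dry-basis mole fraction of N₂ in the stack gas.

Stoichiometric O₂ = 0.5 × 324 = 162 lbmol/h; O₂ fed = 162 × 1.734 = 280.9 lbmol/h.
N₂ fed = 280.9 × 79/21 = 1057 lbmol/h.
Fuel reacted = 0.824 × 324 → ξ = 267 lbmol/h.
Outlet (n = n₀ + ν ξ):
  H₂: 324 − 1(267) = 57.02
  O₂: 280.9 − 0.5(267) = 147.4
  N₂: 1057 (inert)
  H₂O: 0 + 1(267) = 267
Dry total = 1261 lbmol/h; y_N₂ (dry) = 1057 / 1261 = 0.8379.

0.838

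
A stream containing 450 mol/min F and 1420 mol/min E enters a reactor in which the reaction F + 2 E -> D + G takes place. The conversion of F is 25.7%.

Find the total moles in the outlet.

1750 mol/min

F reacted = 0.257 × 450 = 115.7 mol/min; ν_F = −1, so ξ = 115.7/1 = 115.7 mol/min.
Outlet amounts (n = n₀ + ν ξ):
  F: 450 − 1(115.7) = 334.4
  E: 1420 − 2(115.7) = 1189
  D: 0 + 1(115.7) = 115.7
  G: 0 + 1(115.7) = 115.7
Total out = 334.4 + 1189 + 115.7 + 115.7 = 1754 mol/min.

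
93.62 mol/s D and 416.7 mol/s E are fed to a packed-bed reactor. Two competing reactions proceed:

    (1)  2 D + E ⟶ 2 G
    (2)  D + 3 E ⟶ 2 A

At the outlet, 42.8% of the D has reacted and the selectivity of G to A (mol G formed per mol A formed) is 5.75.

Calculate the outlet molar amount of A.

6.41 mol/s

Conversion of D: D consumed = 0.428 × 93.62 = 40.07 mol/s = 2ξ₁ + 1ξ₂.
Selectivity: 2ξ₁ / (2ξ₂) = 5.75 → ξ₁ = 5.75 ξ₂.
Substitute: (2·5.75 + 1) ξ₂ = 40.07 → ξ₂ = 3.206 mol/s, ξ₁ = 18.43 mol/s.
Outlet amounts (n = n₀ + Σ ν·ξ):
  D: 93.62 − 2(18.43) − 1(3.206) = 53.55
  E: 416.7 − 1(18.43) − 3(3.206) = 388.7
  G: 0 + 2(18.43) = 36.86
  A: 0 + 2(3.206) = 6.411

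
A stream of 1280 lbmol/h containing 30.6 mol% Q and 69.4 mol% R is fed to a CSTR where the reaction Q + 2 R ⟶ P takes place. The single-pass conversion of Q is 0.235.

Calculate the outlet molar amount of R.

Q reacted = 0.235 × 391.7 = 92.04 lbmol/h; ν_Q = −1, so ξ = 92.04/1 = 92.04 lbmol/h.
Outlet amounts (n = n₀ + ν ξ):
  Q: 391.7 − 1(92.04) = 299.6
  R: 888.3 − 2(92.04) = 704.2
  P: 0 + 1(92.04) = 92.04

704 lbmol/h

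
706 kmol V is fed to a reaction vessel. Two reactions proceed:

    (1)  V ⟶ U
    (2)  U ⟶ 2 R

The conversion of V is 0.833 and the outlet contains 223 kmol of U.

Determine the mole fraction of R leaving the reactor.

0.682

Conversion of V: V consumed = 1ξ₁ = 0.833 × 706 → ξ₁ = 588.1 kmol.
U balance: n_U = 0 + 1ξ₁ − 1ξ₂ = 223 → ξ₂ = (1·588.1 − 223)/1 = 365.1 kmol.
Outlet amounts (n = n₀ + Σ ν·ξ):
  V: 706 − 1(588.1) = 117.9
  U: 0 + 1(588.1) − 1(365.1) = 223
  R: 0 + 2(365.1) = 730.2
Total out = 1071 kmol; y_R = 730.2 / 1071 = 0.6817.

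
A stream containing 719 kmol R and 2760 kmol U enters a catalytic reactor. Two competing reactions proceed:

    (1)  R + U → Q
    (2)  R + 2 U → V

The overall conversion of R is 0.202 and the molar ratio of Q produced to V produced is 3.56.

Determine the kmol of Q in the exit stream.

113 kmol

Conversion of R: R consumed = 0.202 × 719 = 145.2 kmol = 1ξ₁ + 1ξ₂.
Selectivity: 1ξ₁ / (1ξ₂) = 3.56 → ξ₁ = 3.56 ξ₂.
Substitute: (1·3.56 + 1) ξ₂ = 145.2 → ξ₂ = 31.85 kmol, ξ₁ = 113.4 kmol.
Outlet amounts (n = n₀ + Σ ν·ξ):
  R: 719 − 1(113.4) − 1(31.85) = 573.8
  U: 2760 − 1(113.4) − 2(31.85) = 2583
  Q: 0 + 1(113.4) = 113.4
  V: 0 + 1(31.85) = 31.85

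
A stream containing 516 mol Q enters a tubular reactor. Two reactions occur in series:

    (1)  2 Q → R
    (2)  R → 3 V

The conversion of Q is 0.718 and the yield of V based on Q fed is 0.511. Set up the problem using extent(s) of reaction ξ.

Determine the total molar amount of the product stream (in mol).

507 mol

Conversion of Q: Q consumed = 2ξ₁ = 0.718 × 516 → ξ₁ = 185.2 mol.
Yield of V: 3ξ₂ / 516 = 0.511 → ξ₂ = 87.89 mol.
Outlet amounts (n = n₀ + Σ ν·ξ):
  Q: 516 − 2(185.2) = 145.5
  R: 0 + 1(185.2) − 1(87.89) = 97.35
  V: 0 + 3(87.89) = 263.7
Total out = 145.5 + 97.35 + 263.7 = 506.5 mol.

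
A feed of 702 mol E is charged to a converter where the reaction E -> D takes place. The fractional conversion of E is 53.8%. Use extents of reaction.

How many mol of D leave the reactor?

378 mol

E reacted = 0.538 × 702 = 377.7 mol; ν_E = −1, so ξ = 377.7/1 = 377.7 mol.
Outlet amounts (n = n₀ + ν ξ):
  E: 702 − 1(377.7) = 324.3
  D: 0 + 1(377.7) = 377.7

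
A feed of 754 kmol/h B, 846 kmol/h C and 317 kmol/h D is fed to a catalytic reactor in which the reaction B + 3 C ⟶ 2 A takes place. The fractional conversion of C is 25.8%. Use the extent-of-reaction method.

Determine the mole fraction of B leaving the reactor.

0.385

C reacted = 0.258 × 846 = 218.3 kmol/h; ν_C = −3, so ξ = 218.3/3 = 72.76 kmol/h.
Outlet amounts (n = n₀ + ν ξ):
  B: 754 − 1(72.76) = 681.2
  C: 846 − 3(72.76) = 627.7
  A: 0 + 2(72.76) = 145.5
  D: 317 (inert)
Total out = 1771 kmol/h; y_B = 681.2 / 1771 = 0.3846.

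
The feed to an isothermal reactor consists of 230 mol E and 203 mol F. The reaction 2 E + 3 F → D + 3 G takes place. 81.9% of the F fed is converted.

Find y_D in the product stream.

0.147

F reacted = 0.819 × 203 = 166.3 mol; ν_F = −3, so ξ = 166.3/3 = 55.42 mol.
Outlet amounts (n = n₀ + ν ξ):
  E: 230 − 2(55.42) = 119.2
  F: 203 − 3(55.42) = 36.74
  D: 0 + 1(55.42) = 55.42
  G: 0 + 3(55.42) = 166.3
Total out = 377.6 mol; y_D = 55.42 / 377.6 = 0.1468.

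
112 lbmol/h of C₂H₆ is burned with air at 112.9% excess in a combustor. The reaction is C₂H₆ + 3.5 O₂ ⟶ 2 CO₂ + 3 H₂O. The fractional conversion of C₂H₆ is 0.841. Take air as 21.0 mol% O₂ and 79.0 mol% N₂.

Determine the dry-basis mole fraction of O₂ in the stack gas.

Stoichiometric O₂ = 3.5 × 112 = 392 lbmol/h; O₂ fed = 392 × 2.129 = 834.6 lbmol/h.
N₂ fed = 834.6 × 79/21 = 3140 lbmol/h.
Fuel reacted = 0.841 × 112 → ξ = 94.19 lbmol/h.
Outlet (n = n₀ + ν ξ):
  C₂H₆: 112 − 1(94.19) = 17.81
  O₂: 834.6 − 3.5(94.19) = 504.9
  N₂: 3140 (inert)
  CO₂: 0 + 2(94.19) = 188.4
  H₂O: 0 + 3(94.19) = 282.6
Dry total = 3851 lbmol/h; y_O₂ (dry) = 504.9 / 3851 = 0.1311.

0.131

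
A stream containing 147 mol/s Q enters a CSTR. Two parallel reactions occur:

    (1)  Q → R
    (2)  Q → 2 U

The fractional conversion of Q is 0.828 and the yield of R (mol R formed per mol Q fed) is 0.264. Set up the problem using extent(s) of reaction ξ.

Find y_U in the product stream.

Yield of R: 1ξ₁ / 147 = 0.264 → ξ₁ = 38.81 mol/s.
Conversion of Q: 1ξ₁ + 1ξ₂ = 0.828 × 147 = 121.7 → ξ₂ = 82.91 mol/s.
Outlet amounts (n = n₀ + Σ ν·ξ):
  Q: 147 − 1(38.81) − 1(82.91) = 25.28
  R: 0 + 1(38.81) = 38.81
  U: 0 + 2(82.91) = 165.8
Total out = 229.9 mol/s; y_U = 165.8 / 229.9 = 0.7212.

0.721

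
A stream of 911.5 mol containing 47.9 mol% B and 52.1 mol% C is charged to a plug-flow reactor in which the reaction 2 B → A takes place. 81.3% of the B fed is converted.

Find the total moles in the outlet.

734 mol

B reacted = 0.813 × 436.6 = 355 mol; ν_B = −2, so ξ = 355/2 = 177.5 mol.
Outlet amounts (n = n₀ + ν ξ):
  B: 436.6 − 2(177.5) = 81.65
  A: 0 + 1(177.5) = 177.5
  C: 474.9 (inert)
Total out = 81.65 + 177.5 + 474.9 = 734 mol.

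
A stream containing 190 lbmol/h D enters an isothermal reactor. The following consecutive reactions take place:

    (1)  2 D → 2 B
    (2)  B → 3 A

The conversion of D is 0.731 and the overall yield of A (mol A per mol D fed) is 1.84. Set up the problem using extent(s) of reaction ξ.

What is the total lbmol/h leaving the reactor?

423 lbmol/h

Conversion of D: D consumed = 2ξ₁ = 0.731 × 190 → ξ₁ = 69.44 lbmol/h.
Yield of A: 3ξ₂ / 190 = 1.84 → ξ₂ = 116.5 lbmol/h.
Outlet amounts (n = n₀ + Σ ν·ξ):
  D: 190 − 2(69.44) = 51.11
  B: 0 + 2(69.44) − 1(116.5) = 22.36
  A: 0 + 3(116.5) = 349.6
Total out = 51.11 + 22.36 + 349.6 = 423.1 lbmol/h.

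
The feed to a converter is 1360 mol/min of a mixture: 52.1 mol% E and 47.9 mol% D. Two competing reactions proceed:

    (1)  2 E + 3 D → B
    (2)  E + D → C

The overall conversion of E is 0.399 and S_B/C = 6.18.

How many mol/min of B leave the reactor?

Conversion of E: E consumed = 0.399 × 708.6 = 282.7 mol/min = 2ξ₁ + 1ξ₂.
Selectivity: 1ξ₁ / (1ξ₂) = 6.18 → ξ₁ = 6.18 ξ₂.
Substitute: (2·6.18 + 1) ξ₂ = 282.7 → ξ₂ = 21.16 mol/min, ξ₁ = 130.8 mol/min.
Outlet amounts (n = n₀ + Σ ν·ξ):
  E: 708.6 − 2(130.8) − 1(21.16) = 425.8
  D: 651.4 − 3(130.8) − 1(21.16) = 237.9
  B: 0 + 1(130.8) = 130.8
  C: 0 + 1(21.16) = 21.16

131 mol/min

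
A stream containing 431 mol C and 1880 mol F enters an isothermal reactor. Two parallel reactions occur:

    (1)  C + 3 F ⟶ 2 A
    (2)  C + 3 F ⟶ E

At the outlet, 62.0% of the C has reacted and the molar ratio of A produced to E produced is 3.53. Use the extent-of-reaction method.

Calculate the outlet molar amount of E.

Conversion of C: C consumed = 0.62 × 431 = 267.2 mol = 1ξ₁ + 1ξ₂.
Selectivity: 2ξ₁ / (1ξ₂) = 3.53 → ξ₁ = 1.765 ξ₂.
Substitute: (1·1.765 + 1) ξ₂ = 267.2 → ξ₂ = 96.64 mol, ξ₁ = 170.6 mol.
Outlet amounts (n = n₀ + Σ ν·ξ):
  C: 431 − 1(170.6) − 1(96.64) = 163.8
  F: 1880 − 3(170.6) − 3(96.64) = 1078
  A: 0 + 2(170.6) = 341.2
  E: 0 + 1(96.64) = 96.64

96.6 mol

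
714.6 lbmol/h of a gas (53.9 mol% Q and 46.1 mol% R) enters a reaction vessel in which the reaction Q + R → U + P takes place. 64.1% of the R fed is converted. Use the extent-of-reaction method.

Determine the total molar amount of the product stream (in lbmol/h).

715 lbmol/h

R reacted = 0.641 × 329.4 = 211.2 lbmol/h; ν_R = −1, so ξ = 211.2/1 = 211.2 lbmol/h.
Outlet amounts (n = n₀ + ν ξ):
  Q: 385.2 − 1(211.2) = 174
  R: 329.4 − 1(211.2) = 118.3
  U: 0 + 1(211.2) = 211.2
  P: 0 + 1(211.2) = 211.2
Total out = 174 + 118.3 + 211.2 + 211.2 = 714.6 lbmol/h.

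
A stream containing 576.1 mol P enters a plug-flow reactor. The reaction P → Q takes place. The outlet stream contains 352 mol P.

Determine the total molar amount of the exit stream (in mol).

576 mol

For P: n = n₀ − 1ξ → 352 = 576.1 − 1ξ, giving ξ = 224.1 mol.
Outlet amounts (n = n₀ + ν ξ):
  P: 576.1 − 1(224.1) = 352
  Q: 0 + 1(224.1) = 224.1
Total out = 352 + 224.1 = 576.1 mol.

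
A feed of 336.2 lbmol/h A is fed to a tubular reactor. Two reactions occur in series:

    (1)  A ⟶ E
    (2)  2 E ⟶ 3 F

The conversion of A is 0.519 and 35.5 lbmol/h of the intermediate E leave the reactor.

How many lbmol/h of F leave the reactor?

208 lbmol/h

Conversion of A: A consumed = 1ξ₁ = 0.519 × 336.2 → ξ₁ = 174.5 lbmol/h.
E balance: n_E = 0 + 1ξ₁ − 2ξ₂ = 35.5 → ξ₂ = (1·174.5 − 35.5)/2 = 69.49 lbmol/h.
Outlet amounts (n = n₀ + Σ ν·ξ):
  A: 336.2 − 1(174.5) = 161.7
  E: 0 + 1(174.5) − 2(69.49) = 35.5
  F: 0 + 3(69.49) = 208.5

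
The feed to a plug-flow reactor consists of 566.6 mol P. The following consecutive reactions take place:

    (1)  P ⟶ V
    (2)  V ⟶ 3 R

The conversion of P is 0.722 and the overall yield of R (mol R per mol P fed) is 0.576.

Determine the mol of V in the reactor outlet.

Conversion of P: P consumed = 1ξ₁ = 0.722 × 566.6 → ξ₁ = 409.1 mol.
Yield of R: 3ξ₂ / 566.6 = 0.576 → ξ₂ = 108.8 mol.
Outlet amounts (n = n₀ + Σ ν·ξ):
  P: 566.6 − 1(409.1) = 157.5
  V: 0 + 1(409.1) − 1(108.8) = 300.3
  R: 0 + 3(108.8) = 326.4

300 mol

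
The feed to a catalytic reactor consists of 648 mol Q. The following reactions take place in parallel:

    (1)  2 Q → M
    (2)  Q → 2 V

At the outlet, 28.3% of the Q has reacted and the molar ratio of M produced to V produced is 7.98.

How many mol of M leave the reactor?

88.9 mol

Conversion of Q: Q consumed = 0.283 × 648 = 183.4 mol = 2ξ₁ + 1ξ₂.
Selectivity: 1ξ₁ / (2ξ₂) = 7.98 → ξ₁ = 15.96 ξ₂.
Substitute: (2·15.96 + 1) ξ₂ = 183.4 → ξ₂ = 5.571 mol, ξ₁ = 88.91 mol.
Outlet amounts (n = n₀ + Σ ν·ξ):
  Q: 648 − 2(88.91) − 1(5.571) = 464.6
  M: 0 + 1(88.91) = 88.91
  V: 0 + 2(5.571) = 11.14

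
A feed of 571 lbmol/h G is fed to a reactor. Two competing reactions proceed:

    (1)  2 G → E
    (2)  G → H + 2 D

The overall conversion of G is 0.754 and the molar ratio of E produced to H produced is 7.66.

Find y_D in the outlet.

0.125

Conversion of G: G consumed = 0.754 × 571 = 430.5 lbmol/h = 2ξ₁ + 1ξ₂.
Selectivity: 1ξ₁ / (1ξ₂) = 7.66 → ξ₁ = 7.66 ξ₂.
Substitute: (2·7.66 + 1) ξ₂ = 430.5 → ξ₂ = 26.38 lbmol/h, ξ₁ = 202.1 lbmol/h.
Outlet amounts (n = n₀ + Σ ν·ξ):
  G: 571 − 2(202.1) − 1(26.38) = 140.5
  E: 0 + 1(202.1) = 202.1
  H: 0 + 1(26.38) = 26.38
  D: 0 + 2(26.38) = 52.76
Total out = 421.7 lbmol/h; y_D = 52.76 / 421.7 = 0.1251.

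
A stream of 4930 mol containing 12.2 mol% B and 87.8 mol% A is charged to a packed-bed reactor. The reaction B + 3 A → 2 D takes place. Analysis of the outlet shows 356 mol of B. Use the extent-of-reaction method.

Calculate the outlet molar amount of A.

For B: n = n₀ − 1ξ → 356 = 601.5 − 1ξ, giving ξ = 245.5 mol.
Outlet amounts (n = n₀ + ν ξ):
  B: 601.5 − 1(245.5) = 356
  A: 4329 − 3(245.5) = 3592
  D: 0 + 2(245.5) = 490.9

3590 mol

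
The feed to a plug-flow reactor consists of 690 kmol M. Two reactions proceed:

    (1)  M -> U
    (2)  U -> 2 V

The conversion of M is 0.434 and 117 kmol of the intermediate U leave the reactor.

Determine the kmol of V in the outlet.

Conversion of M: M consumed = 1ξ₁ = 0.434 × 690 → ξ₁ = 299.5 kmol.
U balance: n_U = 0 + 1ξ₁ − 1ξ₂ = 117 → ξ₂ = (1·299.5 − 117)/1 = 182.5 kmol.
Outlet amounts (n = n₀ + Σ ν·ξ):
  M: 690 − 1(299.5) = 390.5
  U: 0 + 1(299.5) − 1(182.5) = 117
  V: 0 + 2(182.5) = 364.9

365 kmol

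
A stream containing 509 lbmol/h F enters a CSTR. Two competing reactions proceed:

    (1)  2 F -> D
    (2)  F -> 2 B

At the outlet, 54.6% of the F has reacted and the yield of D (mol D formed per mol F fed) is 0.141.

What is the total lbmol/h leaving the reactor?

Yield of D: 1ξ₁ / 509 = 0.141 → ξ₁ = 71.77 lbmol/h.
Conversion of F: 2ξ₁ + 1ξ₂ = 0.546 × 509 = 277.9 → ξ₂ = 134.4 lbmol/h.
Outlet amounts (n = n₀ + Σ ν·ξ):
  F: 509 − 2(71.77) − 1(134.4) = 231.1
  D: 0 + 1(71.77) = 71.77
  B: 0 + 2(134.4) = 268.8
Total out = 231.1 + 71.77 + 268.8 = 571.6 lbmol/h.

572 lbmol/h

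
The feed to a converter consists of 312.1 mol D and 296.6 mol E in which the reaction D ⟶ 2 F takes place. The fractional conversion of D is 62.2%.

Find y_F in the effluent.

D reacted = 0.622 × 312.1 = 194.1 mol; ν_D = −1, so ξ = 194.1/1 = 194.1 mol.
Outlet amounts (n = n₀ + ν ξ):
  D: 312.1 − 1(194.1) = 118
  F: 0 + 2(194.1) = 388.3
  E: 296.6 (inert)
Total out = 802.8 mol; y_F = 388.3 / 802.8 = 0.4836.

0.484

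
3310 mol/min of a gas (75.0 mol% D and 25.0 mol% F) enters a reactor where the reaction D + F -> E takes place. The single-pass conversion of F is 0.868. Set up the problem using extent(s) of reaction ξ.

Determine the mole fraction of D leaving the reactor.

0.681

F reacted = 0.868 × 827.5 = 718.3 mol/min; ν_F = −1, so ξ = 718.3/1 = 718.3 mol/min.
Outlet amounts (n = n₀ + ν ξ):
  D: 2482 − 1(718.3) = 1764
  F: 827.5 − 1(718.3) = 109.2
  E: 0 + 1(718.3) = 718.3
Total out = 2592 mol/min; y_D = 1764 / 2592 = 0.6807.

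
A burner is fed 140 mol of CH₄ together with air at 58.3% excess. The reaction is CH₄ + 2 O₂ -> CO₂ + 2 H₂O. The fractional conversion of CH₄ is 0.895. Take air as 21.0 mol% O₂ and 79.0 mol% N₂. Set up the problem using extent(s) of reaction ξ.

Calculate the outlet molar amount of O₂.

193 mol

Stoichiometric O₂ = 2 × 140 = 280 mol; O₂ fed = 280 × 1.583 = 443.2 mol.
N₂ fed = 443.2 × 79/21 = 1667 mol.
Fuel reacted = 0.895 × 140 → ξ = 125.3 mol.
Outlet (n = n₀ + ν ξ):
  CH₄: 140 − 1(125.3) = 14.7
  O₂: 443.2 − 2(125.3) = 192.6
  N₂: 1667 (inert)
  CO₂: 0 + 1(125.3) = 125.3
  H₂O: 0 + 2(125.3) = 250.6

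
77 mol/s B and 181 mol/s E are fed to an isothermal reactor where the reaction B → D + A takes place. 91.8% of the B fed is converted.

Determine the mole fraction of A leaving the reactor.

B reacted = 0.918 × 77 = 70.69 mol/s; ν_B = −1, so ξ = 70.69/1 = 70.69 mol/s.
Outlet amounts (n = n₀ + ν ξ):
  B: 77 − 1(70.69) = 6.314
  D: 0 + 1(70.69) = 70.69
  A: 0 + 1(70.69) = 70.69
  E: 181 (inert)
Total out = 328.7 mol/s; y_A = 70.69 / 328.7 = 0.2151.

0.215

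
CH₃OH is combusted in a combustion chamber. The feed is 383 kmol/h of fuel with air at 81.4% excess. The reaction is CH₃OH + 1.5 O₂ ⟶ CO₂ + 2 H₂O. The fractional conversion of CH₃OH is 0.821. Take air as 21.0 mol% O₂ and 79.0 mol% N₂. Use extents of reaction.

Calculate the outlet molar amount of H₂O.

629 kmol/h

Stoichiometric O₂ = 1.5 × 383 = 574.5 kmol/h; O₂ fed = 574.5 × 1.814 = 1042 kmol/h.
N₂ fed = 1042 × 79/21 = 3920 kmol/h.
Fuel reacted = 0.821 × 383 → ξ = 314.4 kmol/h.
Outlet (n = n₀ + ν ξ):
  CH₃OH: 383 − 1(314.4) = 68.56
  O₂: 1042 − 1.5(314.4) = 570.5
  N₂: 3920 (inert)
  CO₂: 0 + 1(314.4) = 314.4
  H₂O: 0 + 2(314.4) = 628.9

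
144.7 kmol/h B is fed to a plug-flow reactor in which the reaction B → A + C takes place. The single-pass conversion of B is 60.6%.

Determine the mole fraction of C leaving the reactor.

0.377

B reacted = 0.606 × 144.7 = 87.69 kmol/h; ν_B = −1, so ξ = 87.69/1 = 87.69 kmol/h.
Outlet amounts (n = n₀ + ν ξ):
  B: 144.7 − 1(87.69) = 57.01
  A: 0 + 1(87.69) = 87.69
  C: 0 + 1(87.69) = 87.69
Total out = 232.4 kmol/h; y_C = 87.69 / 232.4 = 0.3773.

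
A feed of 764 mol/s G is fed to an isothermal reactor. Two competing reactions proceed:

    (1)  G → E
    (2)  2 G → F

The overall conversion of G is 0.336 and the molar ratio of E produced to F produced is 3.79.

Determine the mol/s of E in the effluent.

Conversion of G: G consumed = 0.336 × 764 = 256.7 mol/s = 1ξ₁ + 2ξ₂.
Selectivity: 1ξ₁ / (1ξ₂) = 3.79 → ξ₁ = 3.79 ξ₂.
Substitute: (1·3.79 + 2) ξ₂ = 256.7 → ξ₂ = 44.34 mol/s, ξ₁ = 168 mol/s.
Outlet amounts (n = n₀ + Σ ν·ξ):
  G: 764 − 1(168) − 2(44.34) = 507.3
  E: 0 + 1(168) = 168
  F: 0 + 1(44.34) = 44.34

168 mol/s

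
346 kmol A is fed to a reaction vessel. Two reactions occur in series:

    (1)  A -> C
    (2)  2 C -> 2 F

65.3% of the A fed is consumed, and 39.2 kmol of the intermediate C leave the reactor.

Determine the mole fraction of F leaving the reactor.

0.54

Conversion of A: A consumed = 1ξ₁ = 0.653 × 346 → ξ₁ = 225.9 kmol.
C balance: n_C = 0 + 1ξ₁ − 2ξ₂ = 39.2 → ξ₂ = (1·225.9 − 39.2)/2 = 93.37 kmol.
Outlet amounts (n = n₀ + Σ ν·ξ):
  A: 346 − 1(225.9) = 120.1
  C: 0 + 1(225.9) − 2(93.37) = 39.2
  F: 0 + 2(93.37) = 186.7
Total out = 346 kmol; y_F = 186.7 / 346 = 0.5397.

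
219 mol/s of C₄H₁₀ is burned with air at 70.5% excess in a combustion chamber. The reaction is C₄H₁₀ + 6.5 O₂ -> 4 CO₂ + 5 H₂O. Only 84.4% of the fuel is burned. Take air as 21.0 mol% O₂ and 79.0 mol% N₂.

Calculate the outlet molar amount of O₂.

1230 mol/s

Stoichiometric O₂ = 6.5 × 219 = 1424 mol/s; O₂ fed = 1424 × 1.705 = 2427 mol/s.
N₂ fed = 2427 × 79/21 = 9130 mol/s.
Fuel reacted = 0.844 × 219 → ξ = 184.8 mol/s.
Outlet (n = n₀ + ν ξ):
  C₄H₁₀: 219 − 1(184.8) = 34.16
  O₂: 2427 − 6.5(184.8) = 1226
  N₂: 9130 (inert)
  CO₂: 0 + 4(184.8) = 739.3
  H₂O: 0 + 5(184.8) = 924.2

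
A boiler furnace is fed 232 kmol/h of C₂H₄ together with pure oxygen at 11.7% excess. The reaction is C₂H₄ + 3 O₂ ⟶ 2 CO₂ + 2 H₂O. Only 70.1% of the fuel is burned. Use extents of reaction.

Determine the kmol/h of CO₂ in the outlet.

Stoichiometric O₂ = 3 × 232 = 696 kmol/h; O₂ fed = 696 × 1.117 = 777.4 kmol/h.
Fuel reacted = 0.701 × 232 → ξ = 162.6 kmol/h.
Outlet (n = n₀ + ν ξ):
  C₂H₄: 232 − 1(162.6) = 69.37
  O₂: 777.4 − 3(162.6) = 289.5
  CO₂: 0 + 2(162.6) = 325.3
  H₂O: 0 + 2(162.6) = 325.3

325 kmol/h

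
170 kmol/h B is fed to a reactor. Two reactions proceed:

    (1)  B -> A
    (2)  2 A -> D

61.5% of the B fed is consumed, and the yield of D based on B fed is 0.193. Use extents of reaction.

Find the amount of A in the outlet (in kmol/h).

Conversion of B: B consumed = 1ξ₁ = 0.615 × 170 → ξ₁ = 104.5 kmol/h.
Yield of D: 1ξ₂ / 170 = 0.193 → ξ₂ = 32.81 kmol/h.
Outlet amounts (n = n₀ + Σ ν·ξ):
  B: 170 − 1(104.5) = 65.45
  A: 0 + 1(104.5) − 2(32.81) = 38.93
  D: 0 + 1(32.81) = 32.81

38.9 kmol/h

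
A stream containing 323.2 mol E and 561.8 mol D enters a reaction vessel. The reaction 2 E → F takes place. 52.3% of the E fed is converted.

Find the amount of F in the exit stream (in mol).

E reacted = 0.523 × 323.2 = 169 mol; ν_E = −2, so ξ = 169/2 = 84.52 mol.
Outlet amounts (n = n₀ + ν ξ):
  E: 323.2 − 2(84.52) = 154.2
  F: 0 + 1(84.52) = 84.52
  D: 561.8 (inert)

84.5 mol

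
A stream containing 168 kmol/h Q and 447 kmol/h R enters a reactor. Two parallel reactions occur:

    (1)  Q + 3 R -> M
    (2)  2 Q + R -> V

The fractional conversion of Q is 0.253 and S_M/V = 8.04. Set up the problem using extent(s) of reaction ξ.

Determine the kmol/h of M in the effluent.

Conversion of Q: Q consumed = 0.253 × 168 = 42.5 kmol/h = 1ξ₁ + 2ξ₂.
Selectivity: 1ξ₁ / (1ξ₂) = 8.04 → ξ₁ = 8.04 ξ₂.
Substitute: (1·8.04 + 2) ξ₂ = 42.5 → ξ₂ = 4.233 kmol/h, ξ₁ = 34.04 kmol/h.
Outlet amounts (n = n₀ + Σ ν·ξ):
  Q: 168 − 1(34.04) − 2(4.233) = 125.5
  R: 447 − 3(34.04) − 1(4.233) = 340.7
  M: 0 + 1(34.04) = 34.04
  V: 0 + 1(4.233) = 4.233

34 kmol/h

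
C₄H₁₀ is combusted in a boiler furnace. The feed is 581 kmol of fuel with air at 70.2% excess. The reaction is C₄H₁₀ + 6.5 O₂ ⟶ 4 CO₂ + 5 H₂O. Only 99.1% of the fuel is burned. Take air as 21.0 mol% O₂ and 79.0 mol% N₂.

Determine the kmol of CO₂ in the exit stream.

Stoichiometric O₂ = 6.5 × 581 = 3776 kmol; O₂ fed = 3776 × 1.702 = 6428 kmol.
N₂ fed = 6428 × 79/21 = 24180 kmol.
Fuel reacted = 0.991 × 581 → ξ = 575.8 kmol.
Outlet (n = n₀ + ν ξ):
  C₄H₁₀: 581 − 1(575.8) = 5.229
  O₂: 6428 − 6.5(575.8) = 2685
  N₂: 24180 (inert)
  CO₂: 0 + 4(575.8) = 2303
  H₂O: 0 + 5(575.8) = 2879

2300 kmol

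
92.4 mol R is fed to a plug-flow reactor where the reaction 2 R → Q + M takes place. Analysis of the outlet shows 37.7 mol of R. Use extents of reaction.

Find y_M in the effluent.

0.296

For R: n = n₀ − 2ξ → 37.7 = 92.4 − 2ξ, giving ξ = 27.35 mol.
Outlet amounts (n = n₀ + ν ξ):
  R: 92.4 − 2(27.35) = 37.7
  Q: 0 + 1(27.35) = 27.35
  M: 0 + 1(27.35) = 27.35
Total out = 92.4 mol; y_M = 27.35 / 92.4 = 0.296.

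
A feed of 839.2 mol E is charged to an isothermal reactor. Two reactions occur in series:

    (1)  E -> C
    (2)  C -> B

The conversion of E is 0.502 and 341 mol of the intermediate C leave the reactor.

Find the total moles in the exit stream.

Conversion of E: E consumed = 1ξ₁ = 0.502 × 839.2 → ξ₁ = 421.3 mol.
C balance: n_C = 0 + 1ξ₁ − 1ξ₂ = 341 → ξ₂ = (1·421.3 − 341)/1 = 80.28 mol.
Outlet amounts (n = n₀ + Σ ν·ξ):
  E: 839.2 − 1(421.3) = 417.9
  C: 0 + 1(421.3) − 1(80.28) = 341
  B: 0 + 1(80.28) = 80.28
Total out = 417.9 + 341 + 80.28 = 839.2 mol.

839 mol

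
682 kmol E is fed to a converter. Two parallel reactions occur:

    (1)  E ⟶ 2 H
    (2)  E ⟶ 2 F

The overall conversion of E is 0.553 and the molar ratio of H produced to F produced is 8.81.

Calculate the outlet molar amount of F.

76.9 kmol

Conversion of E: E consumed = 0.553 × 682 = 377.1 kmol = 1ξ₁ + 1ξ₂.
Selectivity: 2ξ₁ / (2ξ₂) = 8.81 → ξ₁ = 8.81 ξ₂.
Substitute: (1·8.81 + 1) ξ₂ = 377.1 → ξ₂ = 38.45 kmol, ξ₁ = 338.7 kmol.
Outlet amounts (n = n₀ + Σ ν·ξ):
  E: 682 − 1(338.7) − 1(38.45) = 304.9
  H: 0 + 2(338.7) = 677.4
  F: 0 + 2(38.45) = 76.89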